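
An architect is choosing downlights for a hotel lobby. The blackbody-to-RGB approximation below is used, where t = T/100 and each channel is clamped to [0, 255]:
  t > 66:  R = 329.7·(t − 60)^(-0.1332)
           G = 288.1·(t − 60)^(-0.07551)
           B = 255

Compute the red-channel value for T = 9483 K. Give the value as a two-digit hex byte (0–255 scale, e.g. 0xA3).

0xCD

t = 9483/100 = 94.83; the t > 66 branch applies.
R = 329.7·(94.83 − 60)^(-0.1332) = 329.7·34.83^(-0.1332) = 329.7·0.62318 = 205.462.
Rounded: 205; in hex, 0xCD.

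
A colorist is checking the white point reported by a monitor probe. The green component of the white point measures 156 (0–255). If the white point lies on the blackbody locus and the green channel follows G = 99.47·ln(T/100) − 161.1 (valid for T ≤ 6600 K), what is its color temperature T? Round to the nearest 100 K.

2400 K

ln t = (156 + 161.1) / 99.47 = 3.1879.
t = e^3.1879 = 24.237.
T = 100·t = 2424 K → 2400 K to the nearest 100 K.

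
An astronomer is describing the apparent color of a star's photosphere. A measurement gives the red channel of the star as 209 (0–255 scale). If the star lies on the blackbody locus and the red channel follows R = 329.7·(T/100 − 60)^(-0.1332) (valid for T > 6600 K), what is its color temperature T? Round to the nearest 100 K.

9100 K

(t − 60)^(-0.1332) = 209/329.7 = 0.63391.
t − 60 = 0.63391^(1/-0.1332) = 0.63391^(-7.508) = 30.639, so t = 90.639.
T = 100·t = 9064 K → 9100 K to the nearest 100 K.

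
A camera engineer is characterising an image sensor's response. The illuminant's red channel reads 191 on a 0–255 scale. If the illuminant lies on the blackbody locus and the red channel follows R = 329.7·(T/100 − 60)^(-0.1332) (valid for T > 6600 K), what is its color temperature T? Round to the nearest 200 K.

12000 K

(t − 60)^(-0.1332) = 191/329.7 = 0.57931.
t − 60 = 0.57931^(1/-0.1332) = 0.57931^(-7.508) = 60.245, so t = 120.245.
T = 100·t = 12025 K → 12000 K to the nearest 200 K.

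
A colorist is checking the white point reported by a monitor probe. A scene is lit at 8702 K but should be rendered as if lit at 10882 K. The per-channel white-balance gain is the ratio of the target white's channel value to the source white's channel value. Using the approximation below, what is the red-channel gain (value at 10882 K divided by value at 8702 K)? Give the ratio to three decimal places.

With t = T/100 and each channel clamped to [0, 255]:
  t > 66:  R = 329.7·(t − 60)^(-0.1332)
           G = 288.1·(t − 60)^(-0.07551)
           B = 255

At 8702 K (t = 87.02):
  R = 329.7·(87.02 − 60)^(-0.1332) = 329.7·27.02^(-0.1332) = 329.7·0.64461 = 212.529.
At 10882 K (t = 108.82):
  R = 329.7·(108.82 − 60)^(-0.1332) = 329.7·48.82^(-0.1332) = 329.7·0.59577 = 196.425.
Gain = 196.425 / 212.529 = 0.9242 → 0.924.

0.924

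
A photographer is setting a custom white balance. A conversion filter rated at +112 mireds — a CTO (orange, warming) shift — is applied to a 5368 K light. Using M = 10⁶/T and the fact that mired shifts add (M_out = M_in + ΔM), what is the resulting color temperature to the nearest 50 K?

M_in = 10⁶/5368 = 186.29 mireds.
M_out = 186.29 + (+112) = 298.29 mireds.
T_out = 10⁶/298.29 = 3352.5 K → 3350 K.

3350 K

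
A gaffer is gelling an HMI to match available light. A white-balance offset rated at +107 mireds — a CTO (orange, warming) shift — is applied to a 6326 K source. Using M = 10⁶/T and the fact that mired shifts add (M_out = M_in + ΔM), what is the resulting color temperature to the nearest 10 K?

3770 K

M_in = 10⁶/6326 = 158.08 mireds.
M_out = 158.08 + (+107) = 265.08 mireds.
T_out = 10⁶/265.08 = 3772.5 K → 3770 K.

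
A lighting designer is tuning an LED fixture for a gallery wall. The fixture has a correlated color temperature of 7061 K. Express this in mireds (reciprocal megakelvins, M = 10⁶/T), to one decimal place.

M = 10⁶ / 7061 = 141.623 → 141.6 mireds.

141.6 mireds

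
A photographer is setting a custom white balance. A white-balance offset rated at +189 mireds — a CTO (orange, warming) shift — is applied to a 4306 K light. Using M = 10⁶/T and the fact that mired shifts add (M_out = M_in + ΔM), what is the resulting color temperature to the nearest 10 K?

M_in = 10⁶/4306 = 232.23 mireds.
M_out = 232.23 + (+189) = 421.23 mireds.
T_out = 10⁶/421.23 = 2374.0 K → 2370 K.

2370 K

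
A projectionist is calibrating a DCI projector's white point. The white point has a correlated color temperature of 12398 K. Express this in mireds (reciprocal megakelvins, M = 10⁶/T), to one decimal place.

M = 10⁶ / 12398 = 80.658 → 80.7 mireds.

80.7 mireds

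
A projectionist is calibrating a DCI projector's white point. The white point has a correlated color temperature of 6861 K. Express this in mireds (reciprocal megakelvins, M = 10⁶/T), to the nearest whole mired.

146 mireds

M = 10⁶ / 6861 = 145.751 → 146 mireds.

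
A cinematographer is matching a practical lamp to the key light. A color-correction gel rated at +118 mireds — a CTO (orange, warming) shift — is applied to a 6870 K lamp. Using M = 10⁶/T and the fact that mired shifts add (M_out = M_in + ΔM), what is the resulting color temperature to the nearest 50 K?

3800 K

M_in = 10⁶/6870 = 145.56 mireds.
M_out = 145.56 + (+118) = 263.56 mireds.
T_out = 10⁶/263.56 = 3794.2 K → 3800 K.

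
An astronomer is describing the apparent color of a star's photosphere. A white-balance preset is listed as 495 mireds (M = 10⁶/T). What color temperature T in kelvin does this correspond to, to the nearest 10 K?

T = 10⁶ / 495 = 2020.20 K → 2020 K.

2020 K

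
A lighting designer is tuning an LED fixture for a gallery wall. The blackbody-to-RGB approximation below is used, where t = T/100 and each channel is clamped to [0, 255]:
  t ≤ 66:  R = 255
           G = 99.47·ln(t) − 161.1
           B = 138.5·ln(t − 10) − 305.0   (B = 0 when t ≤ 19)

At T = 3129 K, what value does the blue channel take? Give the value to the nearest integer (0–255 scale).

119

t = 3129/100 = 31.29; the t ≤ 66 branch applies.
B = 138.5·ln(31.29 − 10) − 305.0 = 138.5·ln 21.29 − 305.0 = 138.5·3.0582 − 305.0 = 118.566.
Rounded: 119.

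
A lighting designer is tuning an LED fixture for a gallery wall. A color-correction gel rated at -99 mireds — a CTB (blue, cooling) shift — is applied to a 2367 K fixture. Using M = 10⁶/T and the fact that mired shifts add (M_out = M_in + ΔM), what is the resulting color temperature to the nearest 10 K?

3090 K

M_in = 10⁶/2367 = 422.48 mireds.
M_out = 422.48 + (-99) = 323.48 mireds.
T_out = 10⁶/323.48 = 3091.4 K → 3090 K.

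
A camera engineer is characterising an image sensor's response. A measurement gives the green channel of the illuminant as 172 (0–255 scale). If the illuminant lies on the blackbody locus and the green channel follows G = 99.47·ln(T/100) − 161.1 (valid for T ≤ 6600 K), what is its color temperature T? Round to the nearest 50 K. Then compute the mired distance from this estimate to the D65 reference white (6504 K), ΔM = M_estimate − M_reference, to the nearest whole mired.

+197 mireds

ln t = (172 + 161.1) / 99.47 = 3.3487.
t = e^3.3487 = 28.467.
T = 100·t = 2847 K → 2850 K to the nearest 50 K.
M_estimate = 10⁶/2850 = 350.88; M_reference = 10⁶/6504 = 153.75.
ΔM = 350.88 − 153.75 = 197.13 → +197 mireds.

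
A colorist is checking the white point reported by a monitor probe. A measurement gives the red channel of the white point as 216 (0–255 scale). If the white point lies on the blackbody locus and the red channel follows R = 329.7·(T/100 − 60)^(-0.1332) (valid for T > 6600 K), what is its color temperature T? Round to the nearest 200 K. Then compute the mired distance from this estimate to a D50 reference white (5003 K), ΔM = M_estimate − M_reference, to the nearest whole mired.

(t − 60)^(-0.1332) = 216/329.7 = 0.65514.
t − 60 = 0.65514^(1/-0.1332) = 0.65514^(-7.508) = 23.926, so t = 83.926.
T = 100·t = 8393 K → 8400 K to the nearest 200 K.
M_estimate = 10⁶/8400 = 119.05; M_reference = 10⁶/5003 = 199.88.
ΔM = 119.05 − 199.88 = -80.83 → -81 mireds.

-81 mireds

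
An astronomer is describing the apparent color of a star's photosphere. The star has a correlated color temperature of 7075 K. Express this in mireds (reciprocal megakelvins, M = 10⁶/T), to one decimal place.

M = 10⁶ / 7075 = 141.343 → 141.3 mireds.

141.3 mireds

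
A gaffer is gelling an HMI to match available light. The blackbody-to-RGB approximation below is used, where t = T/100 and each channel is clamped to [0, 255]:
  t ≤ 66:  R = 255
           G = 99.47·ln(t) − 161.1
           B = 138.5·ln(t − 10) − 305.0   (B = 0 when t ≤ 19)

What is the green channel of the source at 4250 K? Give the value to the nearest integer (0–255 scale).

t = 4250/100 = 42.5; the t ≤ 66 branch applies.
G = 99.47·ln 42.5 − 161.1 = 99.47·3.7495 − 161.1 = 211.863.
Rounded: 212.

212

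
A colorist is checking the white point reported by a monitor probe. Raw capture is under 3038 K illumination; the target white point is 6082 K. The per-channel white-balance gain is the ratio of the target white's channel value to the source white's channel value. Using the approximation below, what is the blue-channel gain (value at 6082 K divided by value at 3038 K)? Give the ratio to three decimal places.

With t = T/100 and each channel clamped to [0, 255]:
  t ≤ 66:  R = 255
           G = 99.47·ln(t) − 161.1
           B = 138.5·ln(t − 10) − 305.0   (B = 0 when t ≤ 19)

At 3038 K (t = 30.38):
  B = 138.5·ln(30.38 − 10) − 305.0 = 138.5·ln 20.38 − 305.0 = 138.5·3.0146 − 305.0 = 112.516.
At 6082 K (t = 60.82):
  B = 138.5·ln(60.82 − 10) − 305.0 = 138.5·ln 50.82 − 305.0 = 138.5·3.9283 − 305.0 = 239.068.
Gain = 239.068 / 112.516 = 2.1248 → 2.125.

2.125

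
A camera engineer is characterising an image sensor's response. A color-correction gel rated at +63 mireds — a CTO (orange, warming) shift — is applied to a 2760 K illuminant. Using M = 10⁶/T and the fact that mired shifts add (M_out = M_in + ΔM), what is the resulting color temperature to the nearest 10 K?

2350 K

M_in = 10⁶/2760 = 362.32 mireds.
M_out = 362.32 + (+63) = 425.32 mireds.
T_out = 10⁶/425.32 = 2351.2 K → 2350 K.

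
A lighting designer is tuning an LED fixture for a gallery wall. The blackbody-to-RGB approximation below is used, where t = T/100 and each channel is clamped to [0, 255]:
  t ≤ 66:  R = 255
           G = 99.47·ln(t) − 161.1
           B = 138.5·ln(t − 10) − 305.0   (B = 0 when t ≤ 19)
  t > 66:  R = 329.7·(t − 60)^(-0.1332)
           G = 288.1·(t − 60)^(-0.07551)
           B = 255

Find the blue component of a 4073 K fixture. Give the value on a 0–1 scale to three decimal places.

0.664

t = 4073/100 = 40.73; the t ≤ 66 branch applies.
B = 138.5·ln(40.73 − 10) − 305.0 = 138.5·ln 30.73 − 305.0 = 138.5·3.4252 − 305.0 = 169.396.
On a 0–1 scale: 169.396/255 = 0.6643 → 0.664.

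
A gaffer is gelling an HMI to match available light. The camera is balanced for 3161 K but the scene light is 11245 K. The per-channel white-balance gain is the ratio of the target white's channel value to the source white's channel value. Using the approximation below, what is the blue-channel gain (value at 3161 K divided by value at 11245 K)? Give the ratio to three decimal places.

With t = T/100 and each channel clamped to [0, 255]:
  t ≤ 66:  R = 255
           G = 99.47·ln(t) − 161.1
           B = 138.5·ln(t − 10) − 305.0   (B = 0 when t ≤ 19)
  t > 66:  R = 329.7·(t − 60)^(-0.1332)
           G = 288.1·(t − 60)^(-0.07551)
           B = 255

At 11245 K (t = 112.45):
  B = 255 by definition for t > 66.
At 3161 K (t = 31.61):
  B = 138.5·ln(31.61 − 10) − 305.0 = 138.5·ln 21.61 − 305.0 = 138.5·3.0732 − 305.0 = 120.632.
Gain = 120.632 / 255.000 = 0.4731 → 0.473.

0.473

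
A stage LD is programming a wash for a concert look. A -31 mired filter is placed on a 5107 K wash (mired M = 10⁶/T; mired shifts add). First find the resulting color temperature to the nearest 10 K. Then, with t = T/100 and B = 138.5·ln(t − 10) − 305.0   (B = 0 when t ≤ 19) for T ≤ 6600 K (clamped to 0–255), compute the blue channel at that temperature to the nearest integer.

M_in = 10⁶/5107 = 195.81; M_out = 195.81 + (-31) = 164.81.
T_out = 10⁶/164.81 = 6067.6 K → 6070 K; t = 60.7.
B = 138.5·ln(60.7 − 10) − 305.0 = 138.5·ln 50.7 − 305.0 = 138.5·3.9259 − 305.0 = 238.741.
Rounded: 239.

239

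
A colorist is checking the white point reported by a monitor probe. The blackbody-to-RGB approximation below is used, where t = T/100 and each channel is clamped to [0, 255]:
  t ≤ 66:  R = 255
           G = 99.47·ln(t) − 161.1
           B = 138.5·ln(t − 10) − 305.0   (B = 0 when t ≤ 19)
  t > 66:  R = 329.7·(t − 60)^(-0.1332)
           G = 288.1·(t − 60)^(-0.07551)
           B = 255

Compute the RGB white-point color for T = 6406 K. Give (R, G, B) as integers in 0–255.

(255, 253, 248)

t = 6406/100 = 64.06; the t ≤ 66 branch applies.
R = 255 by definition for t ≤ 66.
G = 99.47·ln 64.06 − 161.1 = 99.47·4.1598 − 161.1 = 252.677.
B = 138.5·ln(64.06 − 10) − 305.0 = 138.5·ln 54.06 − 305.0 = 138.5·3.9901 − 305.0 = 247.628.
Rounded: (255, 253, 248).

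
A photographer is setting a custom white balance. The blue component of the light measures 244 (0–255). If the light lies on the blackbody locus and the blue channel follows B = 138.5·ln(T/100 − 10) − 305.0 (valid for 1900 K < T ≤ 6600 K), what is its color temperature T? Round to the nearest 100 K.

ln(t − 10) = (244 + 305.0) / 138.5 = 3.9639.
t − 10 = e^3.9639 = 52.662, so t = 62.662.
T = 100·t = 6266 K → 6300 K to the nearest 100 K.

6300 K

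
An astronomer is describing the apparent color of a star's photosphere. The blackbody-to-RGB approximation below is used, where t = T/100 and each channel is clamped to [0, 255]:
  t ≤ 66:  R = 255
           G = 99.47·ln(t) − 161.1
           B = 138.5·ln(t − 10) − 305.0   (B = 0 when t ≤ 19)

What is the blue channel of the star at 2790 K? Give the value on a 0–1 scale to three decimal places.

t = 2790/100 = 27.9; the t ≤ 66 branch applies.
B = 138.5·ln(27.9 − 10) − 305.0 = 138.5·ln 17.9 − 305.0 = 138.5·2.8848 − 305.0 = 94.545.
On a 0–1 scale: 94.545/255 = 0.3708 → 0.371.

0.371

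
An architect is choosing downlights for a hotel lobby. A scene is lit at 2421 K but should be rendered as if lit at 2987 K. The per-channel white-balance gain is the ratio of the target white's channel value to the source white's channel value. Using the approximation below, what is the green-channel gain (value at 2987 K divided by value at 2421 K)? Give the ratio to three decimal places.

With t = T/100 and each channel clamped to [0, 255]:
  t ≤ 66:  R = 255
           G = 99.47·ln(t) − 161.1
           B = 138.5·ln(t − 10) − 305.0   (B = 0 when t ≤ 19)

At 2421 K (t = 24.21):
  G = 99.47·ln 24.21 − 161.1 = 99.47·3.1868 − 161.1 = 155.888.
At 2987 K (t = 29.87):
  G = 99.47·ln 29.87 − 161.1 = 99.47·3.3969 − 161.1 = 176.785.
Gain = 176.785 / 155.888 = 1.1341 → 1.134.

1.134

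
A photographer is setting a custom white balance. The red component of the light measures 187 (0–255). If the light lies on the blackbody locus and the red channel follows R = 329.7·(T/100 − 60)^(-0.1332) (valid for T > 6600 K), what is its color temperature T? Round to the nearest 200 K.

13000 K

(t − 60)^(-0.1332) = 187/329.7 = 0.56718.
t − 60 = 0.56718^(1/-0.1332) = 0.56718^(-7.508) = 70.620, so t = 130.620.
T = 100·t = 13062 K → 13000 K to the nearest 200 K.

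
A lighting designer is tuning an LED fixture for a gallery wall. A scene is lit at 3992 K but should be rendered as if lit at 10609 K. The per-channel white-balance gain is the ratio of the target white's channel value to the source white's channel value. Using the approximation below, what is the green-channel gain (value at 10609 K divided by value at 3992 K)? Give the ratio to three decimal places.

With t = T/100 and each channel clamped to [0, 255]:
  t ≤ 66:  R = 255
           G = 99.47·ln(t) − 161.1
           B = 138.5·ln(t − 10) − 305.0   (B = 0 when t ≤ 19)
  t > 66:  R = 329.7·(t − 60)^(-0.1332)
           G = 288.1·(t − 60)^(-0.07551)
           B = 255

1.049

At 3992 K (t = 39.92):
  G = 99.47·ln 39.92 − 161.1 = 99.47·3.6869 − 161.1 = 205.634.
At 10609 K (t = 106.09):
  G = 288.1·(106.09 − 60)^(-0.07551) = 288.1·46.09^(-0.07551) = 288.1·0.74883 = 215.737.
Gain = 215.737 / 205.634 = 1.0491 → 1.049.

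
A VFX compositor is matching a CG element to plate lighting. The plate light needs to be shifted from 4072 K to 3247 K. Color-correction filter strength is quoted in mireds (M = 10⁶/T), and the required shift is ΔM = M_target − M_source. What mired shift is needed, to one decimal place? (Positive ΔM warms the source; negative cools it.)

+62.4 mireds

M_source = 10⁶/4072 = 245.580; M_target = 10⁶/3247 = 307.977.
ΔM = 307.977 − 245.580 = 62.397 → +62.4 mireds, a warming shift.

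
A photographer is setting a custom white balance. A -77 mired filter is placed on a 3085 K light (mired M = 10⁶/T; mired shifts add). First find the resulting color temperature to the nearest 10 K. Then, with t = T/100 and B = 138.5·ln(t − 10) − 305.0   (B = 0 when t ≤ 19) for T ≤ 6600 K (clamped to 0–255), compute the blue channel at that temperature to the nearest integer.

M_in = 10⁶/3085 = 324.15; M_out = 324.15 + (-77) = 247.15.
T_out = 10⁶/247.15 = 4046.1 K → 4050 K; t = 40.5.
B = 138.5·ln(40.5 − 10) − 305.0 = 138.5·ln 30.5 − 305.0 = 138.5·3.4177 − 305.0 = 168.355.
Rounded: 168.

168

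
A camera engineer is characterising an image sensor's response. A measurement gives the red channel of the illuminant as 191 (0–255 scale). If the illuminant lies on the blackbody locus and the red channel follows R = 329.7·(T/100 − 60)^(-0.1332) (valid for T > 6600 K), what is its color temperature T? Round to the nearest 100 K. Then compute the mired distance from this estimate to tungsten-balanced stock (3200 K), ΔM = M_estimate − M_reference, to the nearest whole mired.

-229 mireds

(t − 60)^(-0.1332) = 191/329.7 = 0.57931.
t − 60 = 0.57931^(1/-0.1332) = 0.57931^(-7.508) = 60.245, so t = 120.245.
T = 100·t = 12025 K → 12000 K to the nearest 100 K.
M_estimate = 10⁶/12000 = 83.33; M_reference = 10⁶/3200 = 312.50.
ΔM = 83.33 − 312.50 = -229.17 → -229 mireds.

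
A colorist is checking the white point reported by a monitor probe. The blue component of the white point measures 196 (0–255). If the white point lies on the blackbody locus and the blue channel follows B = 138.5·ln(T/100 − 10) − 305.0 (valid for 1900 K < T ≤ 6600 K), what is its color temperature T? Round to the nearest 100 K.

4700 K

ln(t − 10) = (196 + 305.0) / 138.5 = 3.6173.
t − 10 = e^3.6173 = 37.238, so t = 47.238.
T = 100·t = 4724 K → 4700 K to the nearest 100 K.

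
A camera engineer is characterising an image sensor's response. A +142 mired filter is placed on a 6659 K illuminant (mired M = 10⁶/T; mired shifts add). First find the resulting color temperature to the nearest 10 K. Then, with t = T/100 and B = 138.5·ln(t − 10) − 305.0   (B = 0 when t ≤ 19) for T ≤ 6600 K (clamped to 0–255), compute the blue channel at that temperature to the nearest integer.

136

M_in = 10⁶/6659 = 150.17; M_out = 150.17 + (+142) = 292.17.
T_out = 10⁶/292.17 = 3422.6 K → 3420 K; t = 34.2.
B = 138.5·ln(34.2 − 10) − 305.0 = 138.5·ln 24.2 − 305.0 = 138.5·3.1864 − 305.0 = 136.310.
Rounded: 136.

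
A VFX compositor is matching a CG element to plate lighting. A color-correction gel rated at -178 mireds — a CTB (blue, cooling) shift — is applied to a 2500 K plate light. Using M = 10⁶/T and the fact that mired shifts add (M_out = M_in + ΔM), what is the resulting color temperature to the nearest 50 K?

M_in = 10⁶/2500 = 400.00 mireds.
M_out = 400.00 + (-178) = 222.00 mireds.
T_out = 10⁶/222.00 = 4504.5 K → 4500 K.

4500 K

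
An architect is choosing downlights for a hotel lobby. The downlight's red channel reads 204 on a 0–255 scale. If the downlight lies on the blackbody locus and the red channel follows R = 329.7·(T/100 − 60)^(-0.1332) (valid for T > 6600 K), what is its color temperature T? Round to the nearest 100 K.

(t − 60)^(-0.1332) = 204/329.7 = 0.61874.
t − 60 = 0.61874^(1/-0.1332) = 0.61874^(-7.508) = 36.748, so t = 96.748.
T = 100·t = 9675 K → 9700 K to the nearest 100 K.

9700 K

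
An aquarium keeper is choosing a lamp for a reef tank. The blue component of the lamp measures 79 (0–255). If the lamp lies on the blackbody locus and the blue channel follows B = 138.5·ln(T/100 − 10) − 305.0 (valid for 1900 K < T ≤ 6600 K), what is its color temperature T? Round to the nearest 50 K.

ln(t − 10) = (79 + 305.0) / 138.5 = 2.7726.
t − 10 = e^2.7726 = 16.000, so t = 26.000.
T = 100·t = 2600 K → 2600 K to the nearest 50 K.

2600 K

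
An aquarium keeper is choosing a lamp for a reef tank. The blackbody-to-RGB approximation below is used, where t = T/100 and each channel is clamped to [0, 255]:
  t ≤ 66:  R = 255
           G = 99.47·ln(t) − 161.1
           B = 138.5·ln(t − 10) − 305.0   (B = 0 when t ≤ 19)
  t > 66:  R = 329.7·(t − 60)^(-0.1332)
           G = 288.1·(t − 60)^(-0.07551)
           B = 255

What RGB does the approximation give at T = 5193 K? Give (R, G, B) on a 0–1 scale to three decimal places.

t = 5193/100 = 51.93; the t ≤ 66 branch applies.
R = 255 by definition for t ≤ 66.
G = 99.47·ln 51.93 − 161.1 = 99.47·3.9499 − 161.1 = 231.796.
B = 138.5·ln(51.93 − 10) − 305.0 = 138.5·ln 41.93 − 305.0 = 138.5·3.7360 − 305.0 = 212.436.
Dividing each by 255: (1.0000, 0.9090, 0.8331) → (1.000, 0.909, 0.833).

(1.000, 0.909, 0.833)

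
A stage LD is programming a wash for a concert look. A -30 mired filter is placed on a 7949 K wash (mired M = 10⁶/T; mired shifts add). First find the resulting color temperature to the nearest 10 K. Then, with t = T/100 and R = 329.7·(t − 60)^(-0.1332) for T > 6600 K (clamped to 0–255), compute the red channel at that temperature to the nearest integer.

M_in = 10⁶/7949 = 125.80; M_out = 125.80 + (-30) = 95.80.
T_out = 10⁶/95.80 = 10438.2 K → 10440 K; t = 104.4.
R = 329.7·(104.4 − 60)^(-0.1332) = 329.7·44.4^(-0.1332) = 329.7·0.60335 = 198.924.
Rounded: 199.

199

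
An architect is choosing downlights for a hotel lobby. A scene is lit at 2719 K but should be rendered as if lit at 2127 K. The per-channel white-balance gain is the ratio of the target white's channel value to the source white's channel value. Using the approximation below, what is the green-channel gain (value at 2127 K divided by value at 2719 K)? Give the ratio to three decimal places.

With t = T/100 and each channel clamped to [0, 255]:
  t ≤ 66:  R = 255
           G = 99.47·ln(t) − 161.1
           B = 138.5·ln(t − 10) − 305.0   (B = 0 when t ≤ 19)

0.854

At 2719 K (t = 27.19):
  G = 99.47·ln 27.19 − 161.1 = 99.47·3.3028 − 161.1 = 167.434.
At 2127 K (t = 21.27):
  G = 99.47·ln 21.27 − 161.1 = 99.47·3.0573 − 161.1 = 143.009.
Gain = 143.009 / 167.434 = 0.8541 → 0.854.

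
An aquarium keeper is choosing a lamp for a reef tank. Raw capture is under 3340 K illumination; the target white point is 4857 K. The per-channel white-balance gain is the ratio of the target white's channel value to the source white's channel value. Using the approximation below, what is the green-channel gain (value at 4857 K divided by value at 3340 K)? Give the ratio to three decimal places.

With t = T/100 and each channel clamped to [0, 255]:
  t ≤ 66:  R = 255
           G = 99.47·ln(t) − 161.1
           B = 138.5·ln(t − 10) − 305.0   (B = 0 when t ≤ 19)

At 3340 K (t = 33.4):
  G = 99.47·ln 33.4 − 161.1 = 99.47·3.5086 − 161.1 = 187.896.
At 4857 K (t = 48.57):
  G = 99.47·ln 48.57 − 161.1 = 99.47·3.8830 − 161.1 = 225.143.
Gain = 225.143 / 187.896 = 1.1982 → 1.198.

1.198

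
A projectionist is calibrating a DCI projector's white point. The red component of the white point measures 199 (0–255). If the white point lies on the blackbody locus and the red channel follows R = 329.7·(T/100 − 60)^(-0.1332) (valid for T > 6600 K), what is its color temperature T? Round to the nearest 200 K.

(t − 60)^(-0.1332) = 199/329.7 = 0.60358.
t − 60 = 0.60358^(1/-0.1332) = 0.60358^(-7.508) = 44.273, so t = 104.273.
T = 100·t = 10427 K → 10400 K to the nearest 200 K.

10400 K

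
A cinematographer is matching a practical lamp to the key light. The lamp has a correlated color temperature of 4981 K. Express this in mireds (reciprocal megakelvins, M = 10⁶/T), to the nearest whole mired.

201 mireds

M = 10⁶ / 4981 = 200.763 → 201 mireds.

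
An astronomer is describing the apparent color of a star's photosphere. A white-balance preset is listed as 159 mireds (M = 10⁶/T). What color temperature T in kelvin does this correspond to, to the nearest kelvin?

T = 10⁶ / 159 = 6289.31 K → 6289 K.

6289 K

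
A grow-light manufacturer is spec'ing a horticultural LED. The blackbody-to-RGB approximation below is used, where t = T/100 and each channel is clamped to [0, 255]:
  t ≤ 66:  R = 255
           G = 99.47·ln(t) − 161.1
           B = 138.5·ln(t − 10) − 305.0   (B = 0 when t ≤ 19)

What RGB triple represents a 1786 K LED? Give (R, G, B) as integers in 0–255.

(255, 126, 0)

t = 1786/100 = 17.86; the t ≤ 66 branch applies.
R = 255 by definition for t ≤ 66.
G = 99.47·ln 17.86 − 161.1 = 99.47·2.8826 − 161.1 = 125.629.
t = 17.86 ≤ 19, so B = 0.
Rounded: (255, 126, 0).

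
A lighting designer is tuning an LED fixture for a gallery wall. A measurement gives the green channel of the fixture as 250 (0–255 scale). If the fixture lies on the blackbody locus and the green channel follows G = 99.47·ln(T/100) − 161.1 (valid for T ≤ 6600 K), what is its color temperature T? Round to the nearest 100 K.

ln t = (250 + 161.1) / 99.47 = 4.1329.
t = e^4.1329 = 62.359.
T = 100·t = 6236 K → 6200 K to the nearest 100 K.

6200 K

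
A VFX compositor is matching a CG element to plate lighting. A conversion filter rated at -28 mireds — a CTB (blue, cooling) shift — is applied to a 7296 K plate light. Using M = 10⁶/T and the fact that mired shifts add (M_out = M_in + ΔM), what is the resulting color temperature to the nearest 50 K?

9150 K

M_in = 10⁶/7296 = 137.06 mireds.
M_out = 137.06 + (-28) = 109.06 mireds.
T_out = 10⁶/109.06 = 9169.1 K → 9150 K.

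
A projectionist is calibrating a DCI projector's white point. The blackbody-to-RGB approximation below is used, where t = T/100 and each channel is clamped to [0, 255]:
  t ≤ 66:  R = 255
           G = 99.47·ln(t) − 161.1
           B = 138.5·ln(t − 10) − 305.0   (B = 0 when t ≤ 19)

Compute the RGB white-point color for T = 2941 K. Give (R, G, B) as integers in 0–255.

t = 2941/100 = 29.41; the t ≤ 66 branch applies.
R = 255 by definition for t ≤ 66.
G = 99.47·ln 29.41 − 161.1 = 99.47·3.3813 − 161.1 = 175.241.
B = 138.5·ln(29.41 − 10) − 305.0 = 138.5·ln 19.41 − 305.0 = 138.5·2.9658 − 305.0 = 105.762.
Rounded: (255, 175, 106).

(255, 175, 106)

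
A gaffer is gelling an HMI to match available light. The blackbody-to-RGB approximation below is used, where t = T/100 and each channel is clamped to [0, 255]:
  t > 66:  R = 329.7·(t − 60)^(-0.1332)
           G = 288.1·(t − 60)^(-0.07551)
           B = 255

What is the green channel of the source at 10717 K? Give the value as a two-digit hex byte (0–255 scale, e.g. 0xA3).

0xD7

t = 10717/100 = 107.17; the t > 66 branch applies.
G = 288.1·(107.17 − 60)^(-0.07551) = 288.1·47.17^(-0.07551) = 288.1·0.74752 = 215.360.
Rounded: 215; in hex, 0xD7.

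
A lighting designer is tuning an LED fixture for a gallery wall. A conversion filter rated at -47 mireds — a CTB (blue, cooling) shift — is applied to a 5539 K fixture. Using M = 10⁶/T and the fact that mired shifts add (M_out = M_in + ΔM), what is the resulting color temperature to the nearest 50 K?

7500 K

M_in = 10⁶/5539 = 180.54 mireds.
M_out = 180.54 + (-47) = 133.54 mireds.
T_out = 10⁶/133.54 = 7488.5 K → 7500 K.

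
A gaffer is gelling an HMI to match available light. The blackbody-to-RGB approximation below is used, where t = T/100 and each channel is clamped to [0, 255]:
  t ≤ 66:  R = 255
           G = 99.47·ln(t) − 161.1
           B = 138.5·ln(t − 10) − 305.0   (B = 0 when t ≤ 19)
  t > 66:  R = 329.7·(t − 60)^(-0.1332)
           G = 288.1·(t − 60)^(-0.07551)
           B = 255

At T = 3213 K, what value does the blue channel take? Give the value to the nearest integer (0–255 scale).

124

t = 3213/100 = 32.13; the t ≤ 66 branch applies.
B = 138.5·ln(32.13 − 10) − 305.0 = 138.5·ln 22.13 − 305.0 = 138.5·3.0969 − 305.0 = 123.925.
Rounded: 124.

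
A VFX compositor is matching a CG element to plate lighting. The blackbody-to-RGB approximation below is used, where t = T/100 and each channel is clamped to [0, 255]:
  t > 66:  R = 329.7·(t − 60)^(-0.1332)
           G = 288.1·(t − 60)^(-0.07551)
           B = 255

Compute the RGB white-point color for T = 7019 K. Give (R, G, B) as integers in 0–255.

(242, 242, 255)

t = 7019/100 = 70.19; the t > 66 branch applies.
R = 329.7·(70.19 − 60)^(-0.1332) = 329.7·10.19^(-0.1332) = 329.7·0.73403 = 242.008.
G = 288.1·(70.19 − 60)^(-0.07551) = 288.1·10.19^(-0.07551) = 288.1·0.83921 = 241.778.
B = 255 by definition for t > 66.
Rounded: (242, 242, 255).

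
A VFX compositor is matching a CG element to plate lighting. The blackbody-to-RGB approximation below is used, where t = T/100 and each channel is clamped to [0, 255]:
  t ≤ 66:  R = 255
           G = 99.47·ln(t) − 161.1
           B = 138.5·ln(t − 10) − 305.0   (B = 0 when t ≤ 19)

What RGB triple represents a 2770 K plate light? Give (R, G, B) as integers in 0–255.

t = 2770/100 = 27.7; the t ≤ 66 branch applies.
R = 255 by definition for t ≤ 66.
G = 99.47·ln 27.7 − 161.1 = 99.47·3.3214 − 161.1 = 169.283.
B = 138.5·ln(27.7 − 10) − 305.0 = 138.5·ln 17.7 − 305.0 = 138.5·2.8736 − 305.0 = 92.989.
Rounded: (255, 169, 93).

(255, 169, 93)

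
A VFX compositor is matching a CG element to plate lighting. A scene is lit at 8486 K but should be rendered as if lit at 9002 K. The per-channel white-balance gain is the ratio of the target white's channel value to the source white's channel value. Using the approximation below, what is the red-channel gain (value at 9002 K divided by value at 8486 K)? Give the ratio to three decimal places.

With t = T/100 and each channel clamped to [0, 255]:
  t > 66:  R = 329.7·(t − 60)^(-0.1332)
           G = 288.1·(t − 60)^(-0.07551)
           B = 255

0.975

At 8486 K (t = 84.86):
  R = 329.7·(84.86 − 60)^(-0.1332) = 329.7·24.86^(-0.1332) = 329.7·0.65181 = 214.901.
At 9002 K (t = 90.02):
  R = 329.7·(90.02 − 60)^(-0.1332) = 329.7·30.02^(-0.1332) = 329.7·0.63564 = 209.569.
Gain = 209.569 / 214.901 = 0.9752 → 0.975.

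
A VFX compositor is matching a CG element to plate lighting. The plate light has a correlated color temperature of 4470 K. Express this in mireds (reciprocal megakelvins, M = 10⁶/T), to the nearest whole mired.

224 mireds

M = 10⁶ / 4470 = 223.714 → 224 mireds.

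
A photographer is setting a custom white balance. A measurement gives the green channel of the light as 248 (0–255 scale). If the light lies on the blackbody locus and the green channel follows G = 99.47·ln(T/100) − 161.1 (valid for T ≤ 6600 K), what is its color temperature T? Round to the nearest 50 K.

6100 K

ln t = (248 + 161.1) / 99.47 = 4.1128.
t = e^4.1128 = 61.117.
T = 100·t = 6112 K → 6100 K to the nearest 50 K.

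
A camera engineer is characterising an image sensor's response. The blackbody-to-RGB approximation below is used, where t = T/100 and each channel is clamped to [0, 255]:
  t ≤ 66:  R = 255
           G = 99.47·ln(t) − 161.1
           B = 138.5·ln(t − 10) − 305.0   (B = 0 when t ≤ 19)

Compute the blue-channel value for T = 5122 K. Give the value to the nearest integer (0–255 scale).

t = 5122/100 = 51.22; the t ≤ 66 branch applies.
B = 138.5·ln(51.22 − 10) − 305.0 = 138.5·ln 41.22 − 305.0 = 138.5·3.7189 − 305.0 = 210.071.
Rounded: 210.

210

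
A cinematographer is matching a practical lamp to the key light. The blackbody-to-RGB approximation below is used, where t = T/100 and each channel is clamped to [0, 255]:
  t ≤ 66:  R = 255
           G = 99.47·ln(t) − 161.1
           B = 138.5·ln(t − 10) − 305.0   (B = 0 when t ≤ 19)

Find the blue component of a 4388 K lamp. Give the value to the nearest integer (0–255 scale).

t = 4388/100 = 43.88; the t ≤ 66 branch applies.
B = 138.5·ln(43.88 − 10) − 305.0 = 138.5·ln 33.88 − 305.0 = 138.5·3.5228 − 305.0 = 182.911.
Rounded: 183.

183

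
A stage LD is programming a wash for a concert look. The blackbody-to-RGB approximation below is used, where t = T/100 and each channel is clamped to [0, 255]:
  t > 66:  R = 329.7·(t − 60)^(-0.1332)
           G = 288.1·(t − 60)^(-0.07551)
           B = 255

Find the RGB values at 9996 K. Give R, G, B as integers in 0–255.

R=202, G=218, B=255

t = 9996/100 = 99.96; the t > 66 branch applies.
R = 329.7·(99.96 − 60)^(-0.1332) = 329.7·39.96^(-0.1332) = 329.7·0.61188 = 201.736.
G = 288.1·(99.96 − 60)^(-0.07551) = 288.1·39.96^(-0.07551) = 288.1·0.75694 = 218.074.
B = 255 by definition for t > 66.
Rounded: (202, 218, 255).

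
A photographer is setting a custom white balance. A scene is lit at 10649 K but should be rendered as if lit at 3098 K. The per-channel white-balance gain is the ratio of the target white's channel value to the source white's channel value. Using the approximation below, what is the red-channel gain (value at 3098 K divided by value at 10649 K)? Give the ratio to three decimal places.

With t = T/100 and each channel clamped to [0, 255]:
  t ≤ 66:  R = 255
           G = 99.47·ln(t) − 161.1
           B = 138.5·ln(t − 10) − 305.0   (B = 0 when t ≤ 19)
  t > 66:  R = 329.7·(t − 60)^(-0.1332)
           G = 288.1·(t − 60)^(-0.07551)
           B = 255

1.290

At 10649 K (t = 106.49):
  R = 329.7·(106.49 − 60)^(-0.1332) = 329.7·46.49^(-0.1332) = 329.7·0.59966 = 197.709.
At 3098 K (t = 30.98):
  R = 255 by definition for t ≤ 66.
Gain = 255.000 / 197.709 = 1.2898 → 1.290.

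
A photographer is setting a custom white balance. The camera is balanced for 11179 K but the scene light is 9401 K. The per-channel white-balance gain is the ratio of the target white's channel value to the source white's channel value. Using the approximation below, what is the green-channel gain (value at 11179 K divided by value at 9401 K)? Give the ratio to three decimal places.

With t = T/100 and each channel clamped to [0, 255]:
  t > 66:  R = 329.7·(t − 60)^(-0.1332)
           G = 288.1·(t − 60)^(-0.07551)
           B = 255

At 9401 K (t = 94.01):
  G = 288.1·(94.01 − 60)^(-0.07551) = 288.1·34.01^(-0.07551) = 288.1·0.76621 = 220.745.
At 11179 K (t = 111.79):
  G = 288.1·(111.79 − 60)^(-0.07551) = 288.1·51.79^(-0.07551) = 288.1·0.74226 = 213.846.
Gain = 213.846 / 220.745 = 0.9687 → 0.969.

0.969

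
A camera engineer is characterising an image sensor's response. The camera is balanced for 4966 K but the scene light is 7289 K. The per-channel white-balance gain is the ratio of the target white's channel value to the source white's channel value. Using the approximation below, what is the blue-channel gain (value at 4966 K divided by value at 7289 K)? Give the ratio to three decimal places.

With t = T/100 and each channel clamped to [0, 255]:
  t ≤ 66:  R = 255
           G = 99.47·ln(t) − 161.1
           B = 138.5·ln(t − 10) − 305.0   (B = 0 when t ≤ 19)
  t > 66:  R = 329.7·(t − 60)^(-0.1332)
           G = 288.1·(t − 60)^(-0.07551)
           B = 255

At 7289 K (t = 72.89):
  B = 255 by definition for t > 66.
At 4966 K (t = 49.66):
  B = 138.5·ln(49.66 − 10) − 305.0 = 138.5·ln 39.66 − 305.0 = 138.5·3.6803 − 305.0 = 204.728.
Gain = 204.728 / 255.000 = 0.8029 → 0.803.

0.803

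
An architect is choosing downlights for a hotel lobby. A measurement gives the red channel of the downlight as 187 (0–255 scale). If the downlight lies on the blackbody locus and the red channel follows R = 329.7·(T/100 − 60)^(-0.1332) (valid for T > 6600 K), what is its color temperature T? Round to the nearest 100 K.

(t − 60)^(-0.1332) = 187/329.7 = 0.56718.
t − 60 = 0.56718^(1/-0.1332) = 0.56718^(-7.508) = 70.620, so t = 130.620.
T = 100·t = 13062 K → 13100 K to the nearest 100 K.

13100 K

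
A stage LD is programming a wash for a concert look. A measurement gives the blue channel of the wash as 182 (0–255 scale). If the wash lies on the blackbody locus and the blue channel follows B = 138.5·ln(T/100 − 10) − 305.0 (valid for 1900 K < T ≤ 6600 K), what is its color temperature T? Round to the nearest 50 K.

ln(t − 10) = (182 + 305.0) / 138.5 = 3.5162.
t − 10 = e^3.5162 = 33.658, so t = 43.658.
T = 100·t = 4366 K → 4350 K to the nearest 50 K.

4350 K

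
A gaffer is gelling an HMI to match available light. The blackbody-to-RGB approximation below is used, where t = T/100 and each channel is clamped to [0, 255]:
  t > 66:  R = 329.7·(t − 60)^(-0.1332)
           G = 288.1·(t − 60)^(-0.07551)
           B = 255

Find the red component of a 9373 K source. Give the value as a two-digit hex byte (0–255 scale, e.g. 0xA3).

0xCE

t = 9373/100 = 93.73; the t > 66 branch applies.
R = 329.7·(93.73 − 60)^(-0.1332) = 329.7·33.73^(-0.1332) = 329.7·0.62585 = 206.342.
Rounded: 206; in hex, 0xCE.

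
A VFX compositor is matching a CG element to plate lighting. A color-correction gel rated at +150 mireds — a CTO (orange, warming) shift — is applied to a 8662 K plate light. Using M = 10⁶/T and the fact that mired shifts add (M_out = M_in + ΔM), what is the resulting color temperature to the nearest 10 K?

3770 K

M_in = 10⁶/8662 = 115.45 mireds.
M_out = 115.45 + (+150) = 265.45 mireds.
T_out = 10⁶/265.45 = 3767.2 K → 3770 K.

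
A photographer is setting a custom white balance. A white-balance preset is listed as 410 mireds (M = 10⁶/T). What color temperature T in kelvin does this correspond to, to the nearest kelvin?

T = 10⁶ / 410 = 2439.02 K → 2439 K.

2439 K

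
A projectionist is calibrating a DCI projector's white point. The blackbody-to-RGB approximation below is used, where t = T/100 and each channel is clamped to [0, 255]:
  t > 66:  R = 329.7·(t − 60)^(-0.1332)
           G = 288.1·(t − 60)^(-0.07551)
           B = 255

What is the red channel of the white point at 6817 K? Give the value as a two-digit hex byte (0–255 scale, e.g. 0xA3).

t = 6817/100 = 68.17; the t > 66 branch applies.
R = 329.7·(68.17 − 60)^(-0.1332) = 329.7·8.17^(-0.1332) = 329.7·0.75595 = 249.236.
Rounded: 249; in hex, 0xF9.

0xF9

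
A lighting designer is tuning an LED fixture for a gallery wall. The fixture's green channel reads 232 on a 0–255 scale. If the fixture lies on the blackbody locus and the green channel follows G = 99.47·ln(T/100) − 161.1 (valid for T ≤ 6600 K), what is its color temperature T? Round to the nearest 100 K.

ln t = (232 + 161.1) / 99.47 = 3.9519.
t = e^3.9519 = 52.036.
T = 100·t = 5204 K → 5200 K to the nearest 100 K.

5200 K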